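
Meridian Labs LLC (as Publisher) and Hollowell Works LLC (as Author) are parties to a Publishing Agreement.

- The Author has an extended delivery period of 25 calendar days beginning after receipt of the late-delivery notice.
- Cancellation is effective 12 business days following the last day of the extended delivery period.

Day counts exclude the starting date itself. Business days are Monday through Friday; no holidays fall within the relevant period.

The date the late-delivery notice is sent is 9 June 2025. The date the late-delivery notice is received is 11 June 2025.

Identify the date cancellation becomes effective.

22 July 2025

Adding 25 calendar days to 11 June 2025 gives 6 July 2025, which is the last day of the extended delivery period.
The date cancellation becomes effective: 12 business days after Sunday, 6 July 2025, skipping weekends — Jul 7, Jul 8, Jul 9, Jul 10, …, Jul 18, Jul 21, Jul 22 — lands on Tuesday, 22 July 2025.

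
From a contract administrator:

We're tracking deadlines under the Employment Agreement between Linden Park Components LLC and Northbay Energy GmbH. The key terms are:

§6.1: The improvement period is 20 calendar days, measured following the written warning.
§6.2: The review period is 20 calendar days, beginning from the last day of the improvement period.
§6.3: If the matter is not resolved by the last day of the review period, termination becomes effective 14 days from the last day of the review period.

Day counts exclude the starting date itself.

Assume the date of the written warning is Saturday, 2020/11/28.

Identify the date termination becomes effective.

2021/01/21

Adding 20 calendar days to 2020/11/28 gives 2020/12/18, which is the last day of the improvement period.
The last day of the review period: 20 calendar days after 2020/12/18 is 2021/01/07.
The date termination becomes effective: 2021/01/07 + 14 days = 2021/01/21.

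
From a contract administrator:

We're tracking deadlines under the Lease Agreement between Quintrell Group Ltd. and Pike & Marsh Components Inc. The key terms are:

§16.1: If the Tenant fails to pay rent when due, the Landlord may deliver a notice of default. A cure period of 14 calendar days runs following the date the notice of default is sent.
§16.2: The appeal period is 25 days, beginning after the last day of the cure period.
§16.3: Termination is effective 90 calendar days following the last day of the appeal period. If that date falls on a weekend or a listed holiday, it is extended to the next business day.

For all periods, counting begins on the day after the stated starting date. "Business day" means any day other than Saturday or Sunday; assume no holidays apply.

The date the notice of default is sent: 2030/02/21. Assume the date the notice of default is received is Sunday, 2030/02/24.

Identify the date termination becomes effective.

The last day of the cure period: 2030/02/21 + 14 days = 2030/03/07.
The last day of the appeal period: 2030/03/07 + 25 days = 2030/04/01.
The date termination becomes effective: 90 calendar days after 2030/04/01 is 2030/06/30. That falls on a Sunday, so it rolls to the next business day, Monday, 2030/07/01.

2030/07/01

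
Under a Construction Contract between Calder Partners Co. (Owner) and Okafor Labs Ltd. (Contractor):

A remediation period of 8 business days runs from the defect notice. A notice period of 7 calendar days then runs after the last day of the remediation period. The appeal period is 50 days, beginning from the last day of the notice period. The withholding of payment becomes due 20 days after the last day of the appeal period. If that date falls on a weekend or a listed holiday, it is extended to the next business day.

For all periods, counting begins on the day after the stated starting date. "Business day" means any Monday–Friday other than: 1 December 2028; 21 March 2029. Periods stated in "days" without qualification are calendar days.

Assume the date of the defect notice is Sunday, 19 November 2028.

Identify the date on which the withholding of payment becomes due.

From Sunday, 19 November 2028, 8 business days (Nov 20, Nov 21, Nov 22, Nov 23, Nov 24, Nov 27, Nov 28, Nov 29, skipping weekends) brings us to Wednesday, 29 November 2028, which is the last day of the remediation period.
Adding 7 calendar days to 29 November 2028 gives 6 December 2028, which is the last day of the notice period.
The last day of the appeal period: 50 calendar days after 6 December 2028 is 25 January 2029.
Adding 20 calendar days to 25 January 2029 gives 14 February 2029, which is the date on which the withholding of payment becomes due. 14 February 2029 is a Wednesday and is not a listed holiday, so no roll-forward applies.

14 February 2029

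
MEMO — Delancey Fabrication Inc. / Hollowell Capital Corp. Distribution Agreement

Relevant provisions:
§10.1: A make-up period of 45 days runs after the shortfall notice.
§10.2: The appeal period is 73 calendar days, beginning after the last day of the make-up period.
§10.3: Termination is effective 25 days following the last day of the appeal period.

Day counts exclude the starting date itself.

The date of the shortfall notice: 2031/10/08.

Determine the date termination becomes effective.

2032/02/28

The last day of the make-up period: 45 calendar days after 2031/10/08 is 2031/11/22.
The last day of the appeal period: 73 calendar days after 2031/11/22 is 2032/02/03.
The date termination becomes effective: 2032/02/03 + 25 days = 2032/02/28.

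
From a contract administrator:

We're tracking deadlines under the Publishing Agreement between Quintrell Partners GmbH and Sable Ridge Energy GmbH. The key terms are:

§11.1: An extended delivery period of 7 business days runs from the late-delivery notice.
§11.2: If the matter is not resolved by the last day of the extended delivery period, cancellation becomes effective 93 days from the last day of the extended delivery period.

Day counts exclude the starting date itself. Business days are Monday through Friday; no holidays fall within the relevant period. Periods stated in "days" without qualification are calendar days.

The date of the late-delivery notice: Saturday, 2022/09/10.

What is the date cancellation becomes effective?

The last day of the extended delivery period: counting 7 business days from Saturday, 2022/09/10 (Sep 12, Sep 13, Sep 14, Sep 15, Sep 16, Sep 19, Sep 20, skipping weekends) reaches Tuesday, 2022/09/20.
The date cancellation becomes effective: 2022/09/20 + 93 days = 2022/12/22.

2022/12/22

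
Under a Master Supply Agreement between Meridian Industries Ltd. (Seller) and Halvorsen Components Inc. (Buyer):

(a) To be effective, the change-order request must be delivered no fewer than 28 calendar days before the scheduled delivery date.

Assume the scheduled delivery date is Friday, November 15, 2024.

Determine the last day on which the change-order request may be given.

October 18, 2024

Counting back 28 calendar days from November 15, 2024 gives October 18, 2024.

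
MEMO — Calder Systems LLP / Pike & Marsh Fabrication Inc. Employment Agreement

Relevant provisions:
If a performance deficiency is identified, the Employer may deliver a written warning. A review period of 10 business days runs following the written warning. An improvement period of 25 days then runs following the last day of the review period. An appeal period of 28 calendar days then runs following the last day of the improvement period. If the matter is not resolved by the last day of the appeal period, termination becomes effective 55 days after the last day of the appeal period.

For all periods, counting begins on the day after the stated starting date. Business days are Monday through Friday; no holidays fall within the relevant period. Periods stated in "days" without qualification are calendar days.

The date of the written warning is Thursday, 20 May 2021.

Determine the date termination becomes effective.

The last day of the review period: 10 business days after Thursday, 20 May 2021, skipping weekends — May 21, May 24, May 25, May 26, May 27, May 28, May 31, Jun 1, Jun 2, Jun 3 — lands on Thursday, 3 June 2021.
The last day of the improvement period: 25 calendar days after 3 June 2021 is 28 June 2021.
The last day of the appeal period: 28 calendar days after 28 June 2021 is 26 July 2021.
The date termination becomes effective: 55 calendar days after 26 July 2021 is 19 September 2021.

19 September 2021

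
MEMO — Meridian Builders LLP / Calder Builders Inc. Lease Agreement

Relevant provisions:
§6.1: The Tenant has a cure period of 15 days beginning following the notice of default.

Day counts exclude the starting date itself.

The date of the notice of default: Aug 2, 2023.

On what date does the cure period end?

Aug 17, 2023

The last day of the cure period: 15 calendar days after Aug 2, 2023 is Aug 17, 2023.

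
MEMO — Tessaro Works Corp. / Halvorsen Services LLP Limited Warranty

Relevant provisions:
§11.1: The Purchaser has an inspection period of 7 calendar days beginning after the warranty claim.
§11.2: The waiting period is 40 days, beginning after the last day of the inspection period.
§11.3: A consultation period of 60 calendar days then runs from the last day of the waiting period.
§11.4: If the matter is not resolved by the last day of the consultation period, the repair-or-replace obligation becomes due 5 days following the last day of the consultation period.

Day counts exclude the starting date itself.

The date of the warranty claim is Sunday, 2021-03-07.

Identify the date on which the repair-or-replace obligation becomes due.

Adding 7 calendar days to 2021-03-07 gives 2021-03-14, which is the last day of the inspection period.
The last day of the waiting period: 2021-03-14 + 40 days = 2021-04-23.
The last day of the consultation period: 60 calendar days after 2021-04-23 is 2021-06-22.
Adding 5 calendar days to 2021-06-22 gives 2021-06-27, which is the date on which the repair-or-replace obligation becomes due.

2021-06-27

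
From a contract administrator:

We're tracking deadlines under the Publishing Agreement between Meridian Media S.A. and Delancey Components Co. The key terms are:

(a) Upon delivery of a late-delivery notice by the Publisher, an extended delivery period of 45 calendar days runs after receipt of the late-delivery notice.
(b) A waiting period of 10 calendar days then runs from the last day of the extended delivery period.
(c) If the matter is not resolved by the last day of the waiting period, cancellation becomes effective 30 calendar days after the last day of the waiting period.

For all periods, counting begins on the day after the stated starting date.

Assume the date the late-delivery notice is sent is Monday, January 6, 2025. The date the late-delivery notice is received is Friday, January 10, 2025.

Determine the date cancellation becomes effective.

April 5, 2025

The last day of the extended delivery period: January 10, 2025 + 45 days = February 24, 2025.
The last day of the waiting period: February 24, 2025 + 10 days = March 6, 2025.
The date cancellation becomes effective: March 6, 2025 + 30 days = April 5, 2025.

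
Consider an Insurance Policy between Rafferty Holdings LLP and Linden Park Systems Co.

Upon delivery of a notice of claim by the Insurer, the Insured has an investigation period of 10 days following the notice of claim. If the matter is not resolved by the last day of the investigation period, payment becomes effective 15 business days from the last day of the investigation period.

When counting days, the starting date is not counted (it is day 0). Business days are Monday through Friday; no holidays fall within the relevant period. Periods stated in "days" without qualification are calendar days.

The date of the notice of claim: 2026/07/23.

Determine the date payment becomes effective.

2026/08/21

Adding 10 calendar days to 2026/07/23 gives 2026/08/02, which is the last day of the investigation period.
From Sunday, 2026/08/02, 15 business days (Aug 3, Aug 4, Aug 5, Aug 6, …, Aug 19, Aug 20, Aug 21, skipping weekends) brings us to Friday, 2026/08/21, which is the date payment becomes effective.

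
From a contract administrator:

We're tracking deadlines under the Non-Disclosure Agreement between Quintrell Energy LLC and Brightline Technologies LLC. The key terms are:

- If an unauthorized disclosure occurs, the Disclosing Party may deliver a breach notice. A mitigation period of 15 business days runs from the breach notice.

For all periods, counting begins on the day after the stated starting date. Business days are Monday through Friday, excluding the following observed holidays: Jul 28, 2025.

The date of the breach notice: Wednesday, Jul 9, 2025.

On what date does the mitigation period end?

Jul 31, 2025

From Wednesday, Jul 9, 2025, 15 business days (Jul 10, Jul 11, Jul 14, Jul 15, …, Jul 29, Jul 30, Jul 31, skipping weekends and the listed holiday on Jul 28) brings us to Thursday, Jul 31, 2025, which is the last day of the mitigation period.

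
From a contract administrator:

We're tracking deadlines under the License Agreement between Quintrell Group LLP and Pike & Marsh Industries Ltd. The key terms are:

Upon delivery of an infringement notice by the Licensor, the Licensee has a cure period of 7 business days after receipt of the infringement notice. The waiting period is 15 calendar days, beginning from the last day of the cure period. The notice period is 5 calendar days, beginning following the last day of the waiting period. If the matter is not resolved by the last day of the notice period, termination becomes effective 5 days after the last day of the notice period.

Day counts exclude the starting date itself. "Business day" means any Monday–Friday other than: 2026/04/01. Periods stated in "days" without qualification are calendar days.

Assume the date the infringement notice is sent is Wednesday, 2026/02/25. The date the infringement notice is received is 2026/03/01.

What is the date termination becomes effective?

The last day of the cure period: 7 business days after Sunday, 2026/03/01, skipping weekends — Mar 2, Mar 3, Mar 4, Mar 5, Mar 6, Mar 9, Mar 10 — lands on Tuesday, 2026/03/10.
The last day of the waiting period: 15 calendar days after 2026/03/10 is 2026/03/25.
The last day of the notice period: 5 calendar days after 2026/03/25 is 2026/03/30.
The date termination becomes effective: 2026/03/30 + 5 days = 2026/04/04.

2026/04/04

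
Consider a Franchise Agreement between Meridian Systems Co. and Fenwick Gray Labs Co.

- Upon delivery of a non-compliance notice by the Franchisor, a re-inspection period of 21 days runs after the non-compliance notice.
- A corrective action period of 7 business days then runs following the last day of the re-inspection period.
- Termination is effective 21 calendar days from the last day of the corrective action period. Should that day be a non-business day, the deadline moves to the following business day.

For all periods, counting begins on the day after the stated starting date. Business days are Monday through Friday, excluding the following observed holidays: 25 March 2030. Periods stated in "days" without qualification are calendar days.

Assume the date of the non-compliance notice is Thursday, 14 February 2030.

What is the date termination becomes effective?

8 April 2030

The last day of the re-inspection period: 21 calendar days after 14 February 2030 is 7 March 2030.
The last day of the corrective action period: counting 7 business days from Thursday, 7 March 2030 (Mar 8, Mar 11, Mar 12, Mar 13, Mar 14, Mar 15, Mar 18, skipping weekends) reaches Monday, 18 March 2030.
The date termination becomes effective: 21 calendar days after 18 March 2030 is 8 April 2030. 8 April 2030 is a Monday and is not a listed holiday, so no roll-forward applies.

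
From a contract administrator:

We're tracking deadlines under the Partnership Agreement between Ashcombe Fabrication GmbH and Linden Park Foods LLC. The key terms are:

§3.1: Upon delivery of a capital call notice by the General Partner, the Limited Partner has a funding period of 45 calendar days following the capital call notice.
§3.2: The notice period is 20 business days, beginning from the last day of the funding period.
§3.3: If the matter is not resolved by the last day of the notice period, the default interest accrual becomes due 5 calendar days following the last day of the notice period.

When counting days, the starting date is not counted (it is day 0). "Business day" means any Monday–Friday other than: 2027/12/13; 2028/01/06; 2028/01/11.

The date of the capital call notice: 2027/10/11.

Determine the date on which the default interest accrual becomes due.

2027/12/29

Adding 45 calendar days to 2027/10/11 gives 2027/11/25, which is the last day of the funding period.
From Thursday, 2027/11/25, 20 business days (Nov 26, Nov 29, Nov 30, Dec 1, …, Dec 22, Dec 23, Dec 24, skipping weekends and the listed holiday on Dec 13) brings us to Friday, 2027/12/24, which is the last day of the notice period.
The date on which the default interest accrual becomes due: 5 calendar days after 2027/12/24 is 2027/12/29.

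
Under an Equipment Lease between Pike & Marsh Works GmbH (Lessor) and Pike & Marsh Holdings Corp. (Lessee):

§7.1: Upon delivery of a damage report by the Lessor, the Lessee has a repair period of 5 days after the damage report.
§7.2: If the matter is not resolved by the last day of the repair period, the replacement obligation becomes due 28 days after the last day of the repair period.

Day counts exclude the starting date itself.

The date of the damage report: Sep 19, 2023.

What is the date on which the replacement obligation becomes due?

The last day of the repair period: Sep 19, 2023 + 5 days = Sep 24, 2023.
The date on which the replacement obligation becomes due: 28 calendar days after Sep 24, 2023 is Oct 22, 2023.

Oct 22, 2023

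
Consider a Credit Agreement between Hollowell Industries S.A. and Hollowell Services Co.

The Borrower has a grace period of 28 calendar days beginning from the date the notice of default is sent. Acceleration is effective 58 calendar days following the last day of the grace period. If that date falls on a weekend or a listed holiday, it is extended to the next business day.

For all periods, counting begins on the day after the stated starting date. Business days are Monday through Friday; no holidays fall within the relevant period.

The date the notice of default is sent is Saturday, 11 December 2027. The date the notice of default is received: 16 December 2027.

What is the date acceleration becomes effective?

The last day of the grace period: 28 calendar days after 11 December 2027 is 8 January 2028.
Adding 58 calendar days to 8 January 2028 gives 6 March 2028, which is the date acceleration becomes effective. 6 March 2028 is a Monday, so no roll-forward applies.

6 March 2028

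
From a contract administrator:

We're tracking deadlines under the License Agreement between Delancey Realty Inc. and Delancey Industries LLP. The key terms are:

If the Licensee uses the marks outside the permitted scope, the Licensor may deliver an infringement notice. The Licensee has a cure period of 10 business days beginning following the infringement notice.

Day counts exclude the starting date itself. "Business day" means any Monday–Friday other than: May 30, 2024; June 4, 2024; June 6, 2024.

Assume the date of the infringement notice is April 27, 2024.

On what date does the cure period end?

From Saturday, April 27, 2024, 10 business days (Apr 29, Apr 30, May 1, May 2, May 3, May 6, May 7, May 8, May 9, May 10, skipping weekends) brings us to Friday, May 10, 2024, which is the last day of the cure period.

May 10, 2024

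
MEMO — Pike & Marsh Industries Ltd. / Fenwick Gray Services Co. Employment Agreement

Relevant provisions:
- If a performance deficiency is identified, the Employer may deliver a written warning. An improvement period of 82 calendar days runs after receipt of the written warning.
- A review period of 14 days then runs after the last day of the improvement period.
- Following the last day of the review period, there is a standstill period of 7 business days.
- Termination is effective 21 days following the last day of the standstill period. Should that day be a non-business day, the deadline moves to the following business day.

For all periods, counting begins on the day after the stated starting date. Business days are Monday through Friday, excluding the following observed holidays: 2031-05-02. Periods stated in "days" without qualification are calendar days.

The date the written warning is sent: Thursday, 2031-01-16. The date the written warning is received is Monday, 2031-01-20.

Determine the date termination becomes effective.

The last day of the improvement period: 82 calendar days after 2031-01-20 is 2031-04-12.
The last day of the review period: 14 calendar days after 2031-04-12 is 2031-04-26.
From Saturday, 2031-04-26, 7 business days (Apr 28, Apr 29, Apr 30, May 1, May 5, May 6, May 7, skipping weekends and the listed holiday on May 2) brings us to Wednesday, 2031-05-07, which is the last day of the standstill period.
Adding 21 calendar days to 2031-05-07 gives 2031-05-28, which is the date termination becomes effective. 2031-05-28 is a Wednesday and is not a listed holiday, so no roll-forward applies.

2031-05-28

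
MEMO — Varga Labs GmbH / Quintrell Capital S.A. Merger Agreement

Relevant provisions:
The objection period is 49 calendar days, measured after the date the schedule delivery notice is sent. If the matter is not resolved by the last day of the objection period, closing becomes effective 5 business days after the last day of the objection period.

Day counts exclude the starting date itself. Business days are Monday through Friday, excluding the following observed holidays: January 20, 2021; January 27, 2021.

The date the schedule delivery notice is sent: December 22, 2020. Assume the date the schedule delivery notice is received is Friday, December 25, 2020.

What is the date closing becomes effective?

The last day of the objection period: December 22, 2020 + 49 days = February 9, 2021.
The date closing becomes effective: counting 5 business days from Tuesday, February 9, 2021 (Feb 10, Feb 11, Feb 12, Feb 15, Feb 16, skipping weekends) reaches Tuesday, February 16, 2021.

February 16, 2021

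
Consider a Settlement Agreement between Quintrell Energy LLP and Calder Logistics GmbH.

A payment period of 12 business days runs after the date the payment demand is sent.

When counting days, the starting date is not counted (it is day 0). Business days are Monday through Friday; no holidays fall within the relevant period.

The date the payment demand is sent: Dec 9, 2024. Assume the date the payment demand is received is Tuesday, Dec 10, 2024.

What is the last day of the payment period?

Dec 25, 2024

The last day of the payment period: 12 business days after Monday, Dec 9, 2024, skipping weekends — Dec 10, Dec 11, Dec 12, Dec 13, …, Dec 23, Dec 24, Dec 25 — lands on Wednesday, Dec 25, 2024.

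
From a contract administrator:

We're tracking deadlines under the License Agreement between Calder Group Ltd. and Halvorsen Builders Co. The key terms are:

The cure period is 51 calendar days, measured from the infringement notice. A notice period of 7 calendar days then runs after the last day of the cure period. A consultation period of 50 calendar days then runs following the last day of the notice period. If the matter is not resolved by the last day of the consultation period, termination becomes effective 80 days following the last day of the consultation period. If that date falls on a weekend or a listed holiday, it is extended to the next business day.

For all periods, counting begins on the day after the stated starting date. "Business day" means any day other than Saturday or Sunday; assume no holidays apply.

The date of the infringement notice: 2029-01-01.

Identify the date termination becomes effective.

2029-07-09

The last day of the cure period: 2029-01-01 + 51 days = 2029-02-21.
The last day of the notice period: 2029-02-21 + 7 days = 2029-02-28.
Adding 50 calendar days to 2029-02-28 gives 2029-04-19, which is the last day of the consultation period.
The date termination becomes effective: 80 calendar days after 2029-04-19 is 2029-07-08. That falls on a Sunday, so it rolls to the next business day, Monday, 2029-07-09.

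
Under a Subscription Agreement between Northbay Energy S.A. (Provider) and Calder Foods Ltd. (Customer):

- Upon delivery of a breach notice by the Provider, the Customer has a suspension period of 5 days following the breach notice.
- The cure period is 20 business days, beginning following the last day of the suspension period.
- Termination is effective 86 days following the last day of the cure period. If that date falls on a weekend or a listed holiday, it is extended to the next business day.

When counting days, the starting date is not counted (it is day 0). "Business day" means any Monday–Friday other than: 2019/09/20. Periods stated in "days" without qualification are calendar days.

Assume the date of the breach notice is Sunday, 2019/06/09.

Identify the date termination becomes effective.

The last day of the suspension period: 5 calendar days after 2019/06/09 is 2019/06/14.
From Friday, 2019/06/14, 20 business days (Jun 17, Jun 18, Jun 19, Jun 20, …, Jul 10, Jul 11, Jul 12, skipping weekends) brings us to Friday, 2019/07/12, which is the last day of the cure period.
Adding 86 calendar days to 2019/07/12 gives 2019/10/06, which is the date termination becomes effective. That falls on a Sunday, so it rolls to the next business day, Monday, 2019/10/07.

2019/10/07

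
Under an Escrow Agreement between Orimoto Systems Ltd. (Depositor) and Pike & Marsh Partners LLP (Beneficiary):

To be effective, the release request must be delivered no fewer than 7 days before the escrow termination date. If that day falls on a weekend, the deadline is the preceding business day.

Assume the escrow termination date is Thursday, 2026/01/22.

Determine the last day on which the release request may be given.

2026/01/22 minus 7 days is 2026/01/15. That is a Thursday, so no adjustment is needed.

2026/01/15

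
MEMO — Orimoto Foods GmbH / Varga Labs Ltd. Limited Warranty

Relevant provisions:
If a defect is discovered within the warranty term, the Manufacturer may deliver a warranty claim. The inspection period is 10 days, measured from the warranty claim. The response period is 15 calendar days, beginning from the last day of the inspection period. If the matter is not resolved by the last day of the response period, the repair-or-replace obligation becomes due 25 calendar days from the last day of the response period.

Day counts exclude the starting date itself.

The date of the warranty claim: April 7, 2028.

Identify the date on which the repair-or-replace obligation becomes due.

Adding 10 calendar days to April 7, 2028 gives April 17, 2028, which is the last day of the inspection period.
The last day of the response period: April 17, 2028 + 15 days = May 2, 2028.
The date on which the repair-or-replace obligation becomes due: May 2, 2028 + 25 days = May 27, 2028.

May 27, 2028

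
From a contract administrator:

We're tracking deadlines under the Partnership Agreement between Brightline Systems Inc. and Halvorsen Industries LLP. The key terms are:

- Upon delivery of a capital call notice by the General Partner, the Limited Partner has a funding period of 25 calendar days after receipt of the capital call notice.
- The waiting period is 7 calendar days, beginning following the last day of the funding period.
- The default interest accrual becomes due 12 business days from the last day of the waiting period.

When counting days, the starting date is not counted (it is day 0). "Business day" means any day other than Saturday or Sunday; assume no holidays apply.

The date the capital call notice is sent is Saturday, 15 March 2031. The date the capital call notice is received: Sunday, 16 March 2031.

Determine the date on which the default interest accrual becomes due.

The last day of the funding period: 25 calendar days after 16 March 2031 is 10 April 2031.
Adding 7 calendar days to 10 April 2031 gives 17 April 2031, which is the last day of the waiting period.
From Thursday, 17 April 2031, 12 business days (Apr 18, Apr 21, Apr 22, Apr 23, …, May 1, May 2, May 5, skipping weekends) brings us to Monday, 5 May 2031, which is the date on which the default interest accrual becomes due.

5 May 2031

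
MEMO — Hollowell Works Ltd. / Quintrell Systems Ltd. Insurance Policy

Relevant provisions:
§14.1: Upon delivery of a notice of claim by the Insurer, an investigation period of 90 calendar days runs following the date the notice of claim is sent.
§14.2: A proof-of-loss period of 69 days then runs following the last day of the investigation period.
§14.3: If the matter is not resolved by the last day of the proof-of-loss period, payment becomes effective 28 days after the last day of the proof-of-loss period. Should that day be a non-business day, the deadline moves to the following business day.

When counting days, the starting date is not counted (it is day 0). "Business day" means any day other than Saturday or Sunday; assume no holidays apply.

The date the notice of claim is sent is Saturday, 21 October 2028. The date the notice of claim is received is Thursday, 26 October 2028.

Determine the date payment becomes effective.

The last day of the investigation period: 21 October 2028 + 90 days = 19 January 2029.
Adding 69 calendar days to 19 January 2029 gives 29 March 2029, which is the last day of the proof-of-loss period.
The date payment becomes effective: 28 calendar days after 29 March 2029 is 26 April 2029. 26 April 2029 is a Thursday, so no roll-forward applies.

26 April 2029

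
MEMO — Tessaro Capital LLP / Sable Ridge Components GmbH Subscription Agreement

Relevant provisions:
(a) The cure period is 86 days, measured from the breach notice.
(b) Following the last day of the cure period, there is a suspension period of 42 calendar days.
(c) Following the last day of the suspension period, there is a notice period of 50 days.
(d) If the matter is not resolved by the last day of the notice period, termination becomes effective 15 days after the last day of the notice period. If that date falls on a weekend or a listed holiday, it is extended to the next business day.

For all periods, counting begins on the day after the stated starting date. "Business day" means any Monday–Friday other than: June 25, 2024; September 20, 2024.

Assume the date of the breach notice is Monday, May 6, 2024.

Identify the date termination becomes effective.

Adding 86 calendar days to May 6, 2024 gives July 31, 2024, which is the last day of the cure period.
The last day of the suspension period: 42 calendar days after July 31, 2024 is September 11, 2024.
Adding 50 calendar days to September 11, 2024 gives October 31, 2024, which is the last day of the notice period.
The date termination becomes effective: October 31, 2024 + 15 days = November 15, 2024. November 15, 2024 is a Friday and is not a listed holiday, so no roll-forward applies.

November 15, 2024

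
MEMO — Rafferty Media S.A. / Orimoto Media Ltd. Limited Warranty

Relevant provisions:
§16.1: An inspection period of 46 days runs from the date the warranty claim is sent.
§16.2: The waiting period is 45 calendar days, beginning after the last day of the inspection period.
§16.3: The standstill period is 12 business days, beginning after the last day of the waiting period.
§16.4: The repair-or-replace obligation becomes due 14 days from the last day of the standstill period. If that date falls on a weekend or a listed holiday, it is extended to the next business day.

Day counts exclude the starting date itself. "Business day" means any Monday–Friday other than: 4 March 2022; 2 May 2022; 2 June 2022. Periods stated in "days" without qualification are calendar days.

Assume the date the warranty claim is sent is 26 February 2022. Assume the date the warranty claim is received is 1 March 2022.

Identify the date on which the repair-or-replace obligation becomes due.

The last day of the inspection period: 26 February 2022 + 46 days = 13 April 2022.
The last day of the waiting period: 13 April 2022 + 45 days = 28 May 2022.
The last day of the standstill period: counting 12 business days from Saturday, 28 May 2022 (May 30, May 31, Jun 1, Jun 3, …, Jun 13, Jun 14, Jun 15, skipping weekends and the listed holiday on Jun 2) reaches Wednesday, 15 June 2022.
Adding 14 calendar days to 15 June 2022 gives 29 June 2022, which is the date on which the repair-or-replace obligation becomes due. 29 June 2022 is a Wednesday and is not a listed holiday, so no roll-forward applies.

29 June 2022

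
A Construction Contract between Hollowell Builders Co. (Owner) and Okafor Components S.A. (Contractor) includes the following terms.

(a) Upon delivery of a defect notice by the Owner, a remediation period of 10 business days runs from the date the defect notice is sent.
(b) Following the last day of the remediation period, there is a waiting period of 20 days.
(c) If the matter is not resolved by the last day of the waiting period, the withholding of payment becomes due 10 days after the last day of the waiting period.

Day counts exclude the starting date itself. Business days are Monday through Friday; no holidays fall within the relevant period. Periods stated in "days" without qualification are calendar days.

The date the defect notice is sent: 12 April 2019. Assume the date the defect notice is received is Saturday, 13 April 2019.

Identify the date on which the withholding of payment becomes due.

26 May 2019

From Friday, 12 April 2019, 10 business days (Apr 15, Apr 16, Apr 17, Apr 18, Apr 19, Apr 22, Apr 23, Apr 24, Apr 25, Apr 26, skipping weekends) brings us to Friday, 26 April 2019, which is the last day of the remediation period.
Adding 20 calendar days to 26 April 2019 gives 16 May 2019, which is the last day of the waiting period.
The date on which the withholding of payment becomes due: 10 calendar days after 16 May 2019 is 26 May 2019.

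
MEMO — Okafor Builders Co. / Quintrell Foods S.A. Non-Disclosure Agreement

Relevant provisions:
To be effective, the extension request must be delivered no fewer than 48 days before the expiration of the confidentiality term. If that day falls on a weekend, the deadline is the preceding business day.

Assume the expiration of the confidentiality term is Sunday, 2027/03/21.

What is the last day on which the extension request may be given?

2027/02/01

Counting back 48 calendar days from 2027/03/21 gives 2027/02/01. That is a Monday, so no adjustment is needed.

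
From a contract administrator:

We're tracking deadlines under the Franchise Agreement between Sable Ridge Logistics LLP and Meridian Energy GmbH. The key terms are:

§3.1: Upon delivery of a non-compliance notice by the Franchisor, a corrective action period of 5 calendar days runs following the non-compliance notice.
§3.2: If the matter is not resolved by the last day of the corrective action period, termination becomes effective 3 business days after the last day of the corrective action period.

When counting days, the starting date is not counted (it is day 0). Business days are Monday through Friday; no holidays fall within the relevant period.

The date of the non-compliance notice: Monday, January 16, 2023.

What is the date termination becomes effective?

The last day of the corrective action period: 5 calendar days after January 16, 2023 is January 21, 2023.
From Saturday, January 21, 2023, 3 business days (Jan 23, Jan 24, Jan 25, skipping weekends) brings us to Wednesday, January 25, 2023, which is the date termination becomes effective.

January 25, 2023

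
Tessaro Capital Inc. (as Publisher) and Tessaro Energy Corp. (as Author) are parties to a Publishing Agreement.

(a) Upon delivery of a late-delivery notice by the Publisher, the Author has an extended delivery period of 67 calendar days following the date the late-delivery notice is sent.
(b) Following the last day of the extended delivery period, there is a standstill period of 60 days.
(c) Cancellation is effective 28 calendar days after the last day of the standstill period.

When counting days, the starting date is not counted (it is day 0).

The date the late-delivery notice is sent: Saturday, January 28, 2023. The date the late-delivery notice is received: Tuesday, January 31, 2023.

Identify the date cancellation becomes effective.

July 2, 2023

Adding 67 calendar days to January 28, 2023 gives April 5, 2023, which is the last day of the extended delivery period.
The last day of the standstill period: April 5, 2023 + 60 days = June 4, 2023.
The date cancellation becomes effective: 28 calendar days after June 4, 2023 is July 2, 2023.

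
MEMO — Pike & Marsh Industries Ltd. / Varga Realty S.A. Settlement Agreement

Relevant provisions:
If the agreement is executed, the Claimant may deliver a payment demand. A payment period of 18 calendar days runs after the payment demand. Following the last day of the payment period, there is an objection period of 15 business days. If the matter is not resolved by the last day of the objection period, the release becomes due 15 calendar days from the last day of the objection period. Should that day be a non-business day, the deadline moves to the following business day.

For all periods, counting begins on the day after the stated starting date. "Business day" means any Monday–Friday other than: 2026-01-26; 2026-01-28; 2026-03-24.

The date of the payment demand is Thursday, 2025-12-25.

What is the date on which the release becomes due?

The last day of the payment period: 2025-12-25 + 18 days = 2026-01-12.
The last day of the objection period: counting 15 business days from Monday, 2026-01-12 (Jan 13, Jan 14, Jan 15, Jan 16, …, Feb 2, Feb 3, Feb 4, skipping weekends and the listed holidays on Jan 26, Jan 28) reaches Wednesday, 2026-02-04.
Adding 15 calendar days to 2026-02-04 gives 2026-02-19, which is the date on which the release becomes due. 2026-02-19 is a Thursday and is not a listed holiday, so no roll-forward applies.

2026-02-19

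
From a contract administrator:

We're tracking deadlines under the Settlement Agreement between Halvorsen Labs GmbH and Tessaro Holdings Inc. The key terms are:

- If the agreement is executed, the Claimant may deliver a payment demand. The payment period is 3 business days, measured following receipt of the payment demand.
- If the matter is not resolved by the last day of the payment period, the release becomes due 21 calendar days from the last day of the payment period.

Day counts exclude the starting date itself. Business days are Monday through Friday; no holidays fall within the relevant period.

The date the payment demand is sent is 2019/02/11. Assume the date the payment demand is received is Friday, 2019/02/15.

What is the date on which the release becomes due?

From Friday, 2019/02/15, 3 business days (Feb 18, Feb 19, Feb 20, skipping weekends) brings us to Wednesday, 2019/02/20, which is the last day of the payment period.
Adding 21 calendar days to 2019/02/20 gives 2019/03/13, which is the date on which the release becomes due.

2019/03/13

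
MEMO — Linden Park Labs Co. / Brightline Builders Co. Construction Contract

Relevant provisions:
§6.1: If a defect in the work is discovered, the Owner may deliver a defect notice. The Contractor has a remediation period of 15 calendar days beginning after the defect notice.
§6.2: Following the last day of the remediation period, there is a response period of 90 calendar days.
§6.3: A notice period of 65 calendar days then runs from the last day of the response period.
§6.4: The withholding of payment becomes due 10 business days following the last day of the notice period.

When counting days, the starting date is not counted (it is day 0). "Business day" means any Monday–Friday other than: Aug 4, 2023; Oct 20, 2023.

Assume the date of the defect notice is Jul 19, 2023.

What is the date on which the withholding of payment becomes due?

Adding 15 calendar days to Jul 19, 2023 gives Aug 3, 2023, which is the last day of the remediation period.
The last day of the response period: Aug 3, 2023 + 90 days = Nov 1, 2023.
Adding 65 calendar days to Nov 1, 2023 gives Jan 5, 2024, which is the last day of the notice period.
From Friday, Jan 5, 2024, 10 business days (Jan 8, Jan 9, Jan 10, Jan 11, Jan 12, Jan 15, Jan 16, Jan 17, Jan 18, Jan 19, skipping weekends) brings us to Friday, Jan 19, 2024, which is the date on which the withholding of payment becomes due.

Jan 19, 2024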